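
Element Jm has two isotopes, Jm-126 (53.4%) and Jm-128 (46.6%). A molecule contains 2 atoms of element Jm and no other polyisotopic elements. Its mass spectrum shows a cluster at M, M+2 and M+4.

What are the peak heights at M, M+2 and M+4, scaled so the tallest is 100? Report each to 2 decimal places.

57.30 : 100.00 : 43.63

Each Jm atom is independently Jm-126 (p = 0.534) or Jm-128 (q = 0.466); the cluster is the binomial expansion (p + q)^2.
P(M) = 0.534^2 = 0.285156
P(M+2) = 2 × 0.534^1 × 0.466^1 = 0.497688
P(M+4) = 0.466^2 = 0.217156
The M+2 peak is largest (0.497688); scaling to 100 gives 57.30 : 100.00 : 43.63.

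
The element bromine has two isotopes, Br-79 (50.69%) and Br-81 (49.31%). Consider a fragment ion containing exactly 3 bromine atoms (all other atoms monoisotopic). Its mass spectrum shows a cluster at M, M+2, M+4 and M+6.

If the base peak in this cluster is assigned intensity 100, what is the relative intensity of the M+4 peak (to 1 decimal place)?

97.3

(0.5069 + 0.4931)^3 gives M 0.1302, M+2 0.3801, M+4 0.3698, M+6 0.1199; the largest is M+2.
P(M+2) = C(3,1) × 0.5069^2 × 0.4931^1 = 3 × 0.25694761 × 0.4931 = 0.380103 (base)
P(M+4) = C(3,2) × 0.5069^1 × 0.4931^2 = 3 × 0.5069 × 0.24314761 = 0.369755
Relative intensity = 0.369755 / 0.380103 × 100 = 97.3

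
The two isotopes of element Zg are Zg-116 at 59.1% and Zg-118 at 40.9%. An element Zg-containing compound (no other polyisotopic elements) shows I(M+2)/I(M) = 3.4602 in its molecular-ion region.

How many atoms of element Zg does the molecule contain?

5

With n Zg atoms, P(M+2)/P(M) = C(n,1)·p^(n−1)q / p^n = n·q/p = n · 0.409/0.591.
n = 3.4602 × 0.591/0.409 = 5.00 ≈ 5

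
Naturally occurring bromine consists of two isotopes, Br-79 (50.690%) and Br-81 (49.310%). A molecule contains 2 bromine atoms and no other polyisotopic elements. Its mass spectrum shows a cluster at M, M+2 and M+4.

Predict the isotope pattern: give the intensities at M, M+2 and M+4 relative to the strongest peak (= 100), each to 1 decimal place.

Expanding (0.50690 + 0.49310)^2:
P(M) = 0.50690^2 = 0.256948
P(M+2) = 2 × 0.50690^1 × 0.49310^1 = 0.499905
P(M+4) = 0.49310^2 = 0.243148
The M+2 peak is largest (0.499905); scaling to 100 gives 51.4 : 100.0 : 48.6.

51.4 : 100.0 : 48.6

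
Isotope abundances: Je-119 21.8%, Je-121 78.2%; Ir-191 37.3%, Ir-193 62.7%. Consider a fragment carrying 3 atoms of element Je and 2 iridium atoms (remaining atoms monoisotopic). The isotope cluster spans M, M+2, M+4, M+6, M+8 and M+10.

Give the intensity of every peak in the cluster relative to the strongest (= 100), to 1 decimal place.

0.4 : 5.3 : 29.4 : 78.1 : 100.0 : 49.4

Element Je pattern (n=3): 0.01036023 : 0.1114913 : 0.3999367 : 0.47821177
Iridium pattern (n=2): 0.139129 : 0.467742 : 0.393129
Convolve the two distributions (both contribute in 2-u steps):
  M: 0.01036023×0.139129 = 0.001441
  M+2: 0.01036023×0.467742 + 0.1114913×0.139129 = 0.020358
  M+4: 0.01036023×0.393129 + 0.1114913×0.467742 + 0.3999367×0.139129 = 0.111865
  M+6: 0.1114913×0.393129 + 0.3999367×0.467742 + 0.47821177×0.139129 = 0.297431
  M+8: 0.3999367×0.393129 + 0.47821177×0.467742 = 0.380906
  M+10: 0.47821177×0.393129 = 0.187999
Scale to base peak (0.380906) = 100: 0.4 : 5.3 : 29.4 : 78.1 : 100.0 : 49.4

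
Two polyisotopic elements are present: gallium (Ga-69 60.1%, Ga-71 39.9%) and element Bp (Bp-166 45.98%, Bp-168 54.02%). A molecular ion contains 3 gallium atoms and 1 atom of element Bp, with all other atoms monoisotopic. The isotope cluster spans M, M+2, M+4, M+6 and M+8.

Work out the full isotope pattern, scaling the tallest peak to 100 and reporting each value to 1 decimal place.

27.3 : 86.5 : 100.0 : 50.4 : 9.4

Gallium pattern (n=3): 0.2170818 : 0.4323576 : 0.2870394 : 0.0635212
Element Bp pattern (n=1): 0.4598 : 0.5402
Convolve the two distributions (both contribute in 2-u steps):
  M: 0.2170818×0.4598 = 0.099814
  M+2: 0.2170818×0.5402 + 0.4323576×0.4598 = 0.316066
  M+4: 0.4323576×0.5402 + 0.2870394×0.4598 = 0.365540
  M+6: 0.2870394×0.5402 + 0.0635212×0.4598 = 0.184266
  M+8: 0.0635212×0.5402 = 0.034314
Scale to base peak (0.365540) = 100: 27.3 : 86.5 : 100.0 : 50.4 : 9.4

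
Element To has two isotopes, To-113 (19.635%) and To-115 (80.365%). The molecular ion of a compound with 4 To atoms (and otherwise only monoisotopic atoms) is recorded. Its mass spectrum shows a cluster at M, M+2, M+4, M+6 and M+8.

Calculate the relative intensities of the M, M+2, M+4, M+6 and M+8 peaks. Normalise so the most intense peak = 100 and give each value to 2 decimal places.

Each To atom is independently To-113 (p = 0.19635) or To-115 (q = 0.80365); the cluster is the binomial expansion (p + q)^4.
P(M) = 0.19635^4 = 0.001486
P(M+2) = 4 × 0.19635^3 × 0.80365^1 = 0.024334
P(M+4) = 6 × 0.19635^2 × 0.80365^2 = 0.149399
P(M+6) = 4 × 0.19635^1 × 0.80365^3 = 0.407654
P(M+8) = 0.80365^4 = 0.417127
The M+8 peak is largest (0.417127); scaling to 100 gives 0.36 : 5.83 : 35.82 : 97.73 : 100.00.

0.36 : 5.83 : 35.82 : 97.73 : 100.00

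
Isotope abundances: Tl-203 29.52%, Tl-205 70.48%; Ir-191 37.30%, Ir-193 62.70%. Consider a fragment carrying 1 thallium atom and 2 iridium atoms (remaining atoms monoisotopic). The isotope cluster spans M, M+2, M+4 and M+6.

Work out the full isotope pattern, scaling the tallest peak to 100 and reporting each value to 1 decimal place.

Thallium pattern (n=1): 0.2952 : 0.7048
Iridium pattern (n=2): 0.139129 : 0.467742 : 0.393129
Convolve the two distributions (both contribute in 2-u steps):
  M: 0.2952×0.139129 = 0.041071
  M+2: 0.2952×0.467742 + 0.7048×0.139129 = 0.236136
  M+4: 0.2952×0.393129 + 0.7048×0.467742 = 0.445716
  M+6: 0.7048×0.393129 = 0.277077
Scale to base peak (0.445716) = 100: 9.2 : 53.0 : 100.0 : 62.2

9.2 : 53.0 : 100.0 : 62.2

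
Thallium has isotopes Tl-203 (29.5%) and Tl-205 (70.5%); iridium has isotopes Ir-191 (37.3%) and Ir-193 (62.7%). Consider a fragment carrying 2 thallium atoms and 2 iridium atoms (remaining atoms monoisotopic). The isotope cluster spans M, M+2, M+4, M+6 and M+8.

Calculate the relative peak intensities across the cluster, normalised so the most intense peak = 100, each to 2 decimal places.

3.06 : 24.89 : 75.23 : 100.00 : 49.34

Thallium pattern (n=2): 0.087025 : 0.41595 : 0.497025
Iridium pattern (n=2): 0.139129 : 0.467742 : 0.393129
Convolve the two distributions (both contribute in 2-u steps):
  M: 0.087025×0.139129 = 0.012108
  M+2: 0.087025×0.467742 + 0.41595×0.139129 = 0.098576
  M+4: 0.087025×0.393129 + 0.41595×0.467742 + 0.497025×0.139129 = 0.297920
  M+6: 0.41595×0.393129 + 0.497025×0.467742 = 0.396001
  M+8: 0.497025×0.393129 = 0.195395
Scale to base peak (0.396001) = 100: 3.06 : 24.89 : 75.23 : 100.00 : 49.34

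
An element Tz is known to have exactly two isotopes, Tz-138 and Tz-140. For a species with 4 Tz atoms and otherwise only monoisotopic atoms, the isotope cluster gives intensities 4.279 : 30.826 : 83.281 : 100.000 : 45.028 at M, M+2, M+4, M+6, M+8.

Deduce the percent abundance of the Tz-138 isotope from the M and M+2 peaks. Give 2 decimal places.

If p is the fraction of Tz that is Tz-138, then I(M+2)/I(M) = [C(4,1)·p^3·(1−p)] / p^4 = 4·(1−p)/p = 30.826/4.279 = 7.2040
(1−p)/p = 7.2040/4 = 1.8010  ⇒  p = 1/(1 + 1.8010) = 0.3570
Tz-138: 35.70%, Tz-140: 64.30%.

35.70%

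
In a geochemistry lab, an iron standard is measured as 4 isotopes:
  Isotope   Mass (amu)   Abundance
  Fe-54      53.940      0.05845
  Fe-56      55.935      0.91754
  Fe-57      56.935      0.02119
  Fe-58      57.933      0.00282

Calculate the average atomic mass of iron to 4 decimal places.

Ar = Σ fᵢ·mᵢ = 0.05845 × 53.940 + 0.91754 × 55.935 + 0.02119 × 56.935 + 0.00282 × 57.933
= 3.15279 + 51.32260 + 1.20645 + 0.16337 = 55.84521 amu

55.8452 amu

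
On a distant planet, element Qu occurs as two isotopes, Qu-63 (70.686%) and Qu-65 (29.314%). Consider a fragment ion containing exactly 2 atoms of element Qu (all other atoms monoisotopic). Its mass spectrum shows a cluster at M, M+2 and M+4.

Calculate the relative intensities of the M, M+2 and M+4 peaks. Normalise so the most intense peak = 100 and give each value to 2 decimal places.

Expanding (0.70686 + 0.29314)^2:
P(M) = 0.70686^2 = 0.499651
P(M+2) = 2 × 0.70686^1 × 0.29314^1 = 0.414418
P(M+4) = 0.29314^2 = 0.085931
The M peak is largest (0.499651); scaling to 100 gives 100.00 : 82.94 : 17.20.

100.00 : 82.94 : 17.20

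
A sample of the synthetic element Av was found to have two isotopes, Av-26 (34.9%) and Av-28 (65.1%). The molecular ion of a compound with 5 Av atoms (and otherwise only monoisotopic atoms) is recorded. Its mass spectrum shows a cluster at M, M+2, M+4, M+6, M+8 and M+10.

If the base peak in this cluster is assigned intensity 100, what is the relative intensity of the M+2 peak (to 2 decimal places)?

14.37

Binomial terms of (0.349 + 0.651)^5: M 0.0052, M+2 0.0483, M+4 0.1802, M+6 0.3360, M+8 0.3134, M+10 0.1169 → M+6 is the base peak.
P(M+6) = C(5,3) × 0.349^2 × 0.651^3 = 10 × 0.121801 × 0.27589445 = 0.336042 (base)
P(M+2) = C(5,1) × 0.349^4 × 0.651^1 = 5 × 0.01483548 × 0.6510 = 0.048289
Relative intensity = 0.048289 / 0.336042 × 100 = 14.37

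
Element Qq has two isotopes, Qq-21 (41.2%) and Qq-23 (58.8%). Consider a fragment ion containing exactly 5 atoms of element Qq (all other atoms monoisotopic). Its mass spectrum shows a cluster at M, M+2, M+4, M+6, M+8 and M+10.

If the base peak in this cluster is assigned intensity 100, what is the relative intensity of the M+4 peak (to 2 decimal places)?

70.07

(0.412 + 0.588)^5 gives M 0.0119, M+2 0.0847, M+4 0.2418, M+6 0.3451, M+8 0.2463, M+10 0.0703; the largest is M+6.
P(M+6) = C(5,3) × 0.412^2 × 0.588^3 = 10 × 0.169744 × 0.20329747 = 0.345085 (base)
P(M+4) = C(5,2) × 0.412^3 × 0.588^2 = 10 × 0.06993453 × 0.345744 = 0.241794
Relative intensity = 0.241794 / 0.345085 × 100 = 70.07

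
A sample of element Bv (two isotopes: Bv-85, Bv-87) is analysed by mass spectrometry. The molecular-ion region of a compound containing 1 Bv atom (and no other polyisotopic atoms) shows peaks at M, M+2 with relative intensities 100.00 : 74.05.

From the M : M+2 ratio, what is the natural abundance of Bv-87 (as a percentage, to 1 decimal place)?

42.5%

Write p for the Bv-85 fraction. I(M+2)/I(M) = [C(1,1)·p^0·(1−p)] / p^1 = 1·(1−p)/p = 74.05/100.00 = 0.7405
(1−p)/p = 0.7405/1 = 0.7405  ⇒  p = 1/(1 + 0.7405) = 0.5745
Bv-85: 57.5%, Bv-87: 42.5%.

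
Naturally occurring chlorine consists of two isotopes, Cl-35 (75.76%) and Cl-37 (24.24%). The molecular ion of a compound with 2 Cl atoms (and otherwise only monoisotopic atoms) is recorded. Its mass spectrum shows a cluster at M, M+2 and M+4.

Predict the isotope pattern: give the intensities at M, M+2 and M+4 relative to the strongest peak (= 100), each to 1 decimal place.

100.0 : 64.0 : 10.2

The 2 Cl atoms are independent, so intensities follow the terms of (0.7576 + 0.2424)^2.
P(M) = 0.7576^2 = 0.573958
P(M+2) = 2 × 0.7576^1 × 0.2424^1 = 0.367284
P(M+4) = 0.2424^2 = 0.058758
The M peak is largest (0.573958); scaling to 100 gives 100.0 : 64.0 : 10.2.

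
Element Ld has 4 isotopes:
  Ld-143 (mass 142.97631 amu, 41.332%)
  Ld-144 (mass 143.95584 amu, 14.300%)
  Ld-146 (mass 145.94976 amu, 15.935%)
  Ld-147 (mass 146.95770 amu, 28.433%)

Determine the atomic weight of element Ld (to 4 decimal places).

Average mass = Σ (abundance × isotope mass) = 0.41332 × 142.97631 + 0.14300 × 143.95584 + 0.15935 × 145.94976 + 0.28433 × 146.95770
= 59.094968 + 20.585685 + 23.257094 + 41.784483 = 144.722230 amu

144.7222 amu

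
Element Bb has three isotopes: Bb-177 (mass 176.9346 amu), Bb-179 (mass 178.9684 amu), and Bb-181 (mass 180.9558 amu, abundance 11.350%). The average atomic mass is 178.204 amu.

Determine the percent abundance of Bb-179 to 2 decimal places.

The remaining 88.650% is split between Bb-177 (fraction x) and Bb-179 (fraction 0.88650 − x).
Substituting: 176.9346x + 178.9684(0.88650 − x) = 157.6655167
(176.9346 − 178.9684)x = -0.9899699  ⇒  x = 0.48676, y = 0.39974
Bb-177: 48.68%, Bb-179: 39.97%.

39.97%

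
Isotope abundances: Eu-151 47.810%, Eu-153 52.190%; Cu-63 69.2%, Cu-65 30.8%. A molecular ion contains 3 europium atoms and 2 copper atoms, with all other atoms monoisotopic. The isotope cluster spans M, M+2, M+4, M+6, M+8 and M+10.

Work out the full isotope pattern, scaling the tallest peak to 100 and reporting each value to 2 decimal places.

Europium pattern (n=3): 0.10928391 : 0.3578871 : 0.39067407 : 0.14215492
Copper pattern (n=2): 0.478864 : 0.426272 : 0.094864
Convolve the two distributions (both contribute in 2-u steps):
  M: 0.10928391×0.478864 = 0.052332
  M+2: 0.10928391×0.426272 + 0.3578871×0.478864 = 0.217964
  M+4: 0.10928391×0.094864 + 0.3578871×0.426272 + 0.39067407×0.478864 = 0.350004
  M+6: 0.3578871×0.094864 + 0.39067407×0.426272 + 0.14215492×0.478864 = 0.268557
  M+8: 0.39067407×0.094864 + 0.14215492×0.426272 = 0.097658
  M+10: 0.14215492×0.094864 = 0.013485
Scale to base peak (0.350004) = 100: 14.95 : 62.27 : 100.00 : 76.73 : 27.90 : 3.85

14.95 : 62.27 : 100.00 : 76.73 : 27.90 : 3.85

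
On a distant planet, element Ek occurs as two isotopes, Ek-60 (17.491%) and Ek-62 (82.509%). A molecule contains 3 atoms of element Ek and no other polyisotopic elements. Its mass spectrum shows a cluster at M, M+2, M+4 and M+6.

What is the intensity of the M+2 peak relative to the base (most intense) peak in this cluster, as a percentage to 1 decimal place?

13.5%

Binomial terms of (0.17491 + 0.82509)^3: M 0.0054, M+2 0.0757, M+4 0.3572, M+6 0.5617 → M+6 is the base peak.
P(M+6) = C(3,3) × 0.17491^0 × 0.82509^3 = 1 × 1.0000 × 0.56169941 = 0.561699 (base)
P(M+2) = C(3,1) × 0.17491^2 × 0.82509^1 = 3 × 0.03059351 × 0.82509 = 0.075727
Relative intensity = 0.075727 / 0.561699 × 100 = 13.5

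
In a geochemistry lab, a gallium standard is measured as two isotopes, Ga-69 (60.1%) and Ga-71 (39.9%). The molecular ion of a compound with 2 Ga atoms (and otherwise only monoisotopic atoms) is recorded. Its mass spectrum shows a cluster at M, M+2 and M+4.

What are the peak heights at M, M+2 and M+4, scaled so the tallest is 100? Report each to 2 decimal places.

75.31 : 100.00 : 33.19

Each Ga atom is independently Ga-69 (p = 0.601) or Ga-71 (q = 0.399); the cluster is the binomial expansion (p + q)^2.
P(M) = 0.601^2 = 0.361201
P(M+2) = 2 × 0.601^1 × 0.399^1 = 0.479598
P(M+4) = 0.399^2 = 0.159201
The M+2 peak is largest (0.479598); scaling to 100 gives 75.31 : 100.00 : 33.19.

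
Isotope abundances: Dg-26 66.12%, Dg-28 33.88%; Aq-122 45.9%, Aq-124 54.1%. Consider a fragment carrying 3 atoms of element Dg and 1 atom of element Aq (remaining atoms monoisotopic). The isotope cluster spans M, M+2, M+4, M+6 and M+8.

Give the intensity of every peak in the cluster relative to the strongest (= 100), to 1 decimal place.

Element Dg pattern (n=3): 0.28906701 : 0.44435528 : 0.2276884 : 0.03888931
Element Aq pattern (n=1): 0.4590 : 0.5410
Convolve the two distributions (both contribute in 2-u steps):
  M: 0.28906701×0.4590 = 0.132682
  M+2: 0.28906701×0.5410 + 0.44435528×0.4590 = 0.360344
  M+4: 0.44435528×0.5410 + 0.2276884×0.4590 = 0.344905
  M+6: 0.2276884×0.5410 + 0.03888931×0.4590 = 0.141030
  M+8: 0.03888931×0.5410 = 0.021039
Scale to base peak (0.360344) = 100: 36.8 : 100.0 : 95.7 : 39.1 : 5.8

36.8 : 100.0 : 95.7 : 39.1 : 5.8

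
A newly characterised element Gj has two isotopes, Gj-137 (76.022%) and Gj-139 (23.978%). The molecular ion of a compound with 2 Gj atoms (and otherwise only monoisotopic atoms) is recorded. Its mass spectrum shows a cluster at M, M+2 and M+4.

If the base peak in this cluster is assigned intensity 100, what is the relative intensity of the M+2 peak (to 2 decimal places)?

63.08

Binomial terms of (0.76022 + 0.23978)^2: M 0.5779, M+2 0.3646, M+4 0.0575 → M is the base peak.
P(M) = C(2,0) × 0.76022^2 × 0.23978^0 = 1 × 0.57793445 × 1.0000 = 0.577934 (base)
P(M+2) = C(2,1) × 0.76022^1 × 0.23978^1 = 2 × 0.76022 × 0.23978 = 0.364571
Relative intensity = 0.364571 / 0.577934 × 100 = 63.08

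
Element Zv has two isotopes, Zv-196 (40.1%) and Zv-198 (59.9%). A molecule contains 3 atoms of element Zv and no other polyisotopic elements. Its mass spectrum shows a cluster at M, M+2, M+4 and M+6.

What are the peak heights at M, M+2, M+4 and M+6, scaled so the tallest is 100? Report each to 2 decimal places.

Expanding (0.401 + 0.599)^3:
P(M) = 0.401^3 = 0.064481
P(M+2) = 3 × 0.401^2 × 0.599^1 = 0.288959
P(M+4) = 3 × 0.401^1 × 0.599^2 = 0.431638
P(M+6) = 0.599^3 = 0.214922
The M+4 peak is largest (0.431638); scaling to 100 gives 14.94 : 66.94 : 100.00 : 49.79.

14.94 : 66.94 : 100.00 : 49.79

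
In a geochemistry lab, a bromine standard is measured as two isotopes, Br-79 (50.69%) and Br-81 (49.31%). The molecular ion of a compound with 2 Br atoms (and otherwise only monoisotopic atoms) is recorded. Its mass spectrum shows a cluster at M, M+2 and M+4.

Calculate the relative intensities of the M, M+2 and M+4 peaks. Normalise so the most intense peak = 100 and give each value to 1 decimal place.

51.4 : 100.0 : 48.6

The 2 Br atoms are independent, so intensities follow the terms of (0.5069 + 0.4931)^2.
P(M) = 0.5069^2 = 0.256948
P(M+2) = 2 × 0.5069^1 × 0.4931^1 = 0.499905
P(M+4) = 0.4931^2 = 0.243148
The M+2 peak is largest (0.499905); scaling to 100 gives 51.4 : 100.0 : 48.6.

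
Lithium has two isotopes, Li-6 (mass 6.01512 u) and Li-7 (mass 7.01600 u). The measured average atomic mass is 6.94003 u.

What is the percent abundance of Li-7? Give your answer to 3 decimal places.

92.410%

With x = fraction of Li-6 (so Li-7 is 1 − x):
6.01512·x + 7.01600·(1 − x) = 6.94003
(6.01512 − 7.01600)·x = 6.94003 − 7.01600
x = -0.07597 / -1.00088 = 0.07590 → 7.590% Li-6, 92.410% Li-7.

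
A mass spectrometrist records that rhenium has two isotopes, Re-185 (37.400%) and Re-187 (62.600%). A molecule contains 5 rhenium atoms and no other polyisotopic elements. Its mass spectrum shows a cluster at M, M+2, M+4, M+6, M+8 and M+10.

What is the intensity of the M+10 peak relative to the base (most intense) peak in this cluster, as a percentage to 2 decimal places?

(0.37400 + 0.62600)^5 gives M 0.0073, M+2 0.0612, M+4 0.2050, M+6 0.3431, M+8 0.2872, M+10 0.0961; the largest is M+6.
P(M+6) = C(5,3) × 0.37400^2 × 0.62600^3 = 10 × 0.139876 × 0.24531438 = 0.343136 (base)
P(M+10) = C(5,5) × 0.37400^0 × 0.62600^5 = 1 × 1.0000 × 0.09613282 = 0.096133
Relative intensity = 0.096133 / 0.343136 × 100 = 28.02

28.02%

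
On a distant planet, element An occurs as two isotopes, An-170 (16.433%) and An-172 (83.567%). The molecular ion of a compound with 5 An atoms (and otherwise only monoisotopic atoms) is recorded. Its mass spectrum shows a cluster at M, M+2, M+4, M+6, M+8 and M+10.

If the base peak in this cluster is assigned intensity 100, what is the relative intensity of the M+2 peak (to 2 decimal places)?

0.75

Binomial terms of (0.16433 + 0.83567)^5: M 0.0001, M+2 0.0030, M+4 0.0310, M+6 0.1576, M+8 0.4007, M+10 0.4075 → M+10 is the base peak.
P(M+10) = C(5,5) × 0.16433^0 × 0.83567^5 = 1 × 1.0000 × 0.40754358 = 0.407544 (base)
P(M+2) = C(5,1) × 0.16433^4 × 0.83567^1 = 5 × 0.00072923 × 0.83567 = 0.003047
Relative intensity = 0.003047 / 0.407544 × 100 = 0.75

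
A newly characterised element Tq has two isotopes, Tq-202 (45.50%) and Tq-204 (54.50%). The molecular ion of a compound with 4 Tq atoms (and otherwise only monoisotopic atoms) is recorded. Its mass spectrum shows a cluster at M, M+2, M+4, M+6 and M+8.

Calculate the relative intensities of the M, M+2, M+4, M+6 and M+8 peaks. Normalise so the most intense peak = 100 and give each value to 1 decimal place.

11.6 : 55.7 : 100.0 : 79.9 : 23.9

The 4 Tq atoms are independent, so intensities follow the terms of (0.4550 + 0.5450)^4.
P(M) = 0.4550^4 = 0.042859
P(M+2) = 4 × 0.4550^3 × 0.5450^1 = 0.205348
P(M+4) = 6 × 0.4550^2 × 0.5450^2 = 0.368950
P(M+6) = 4 × 0.4550^1 × 0.5450^3 = 0.294619
P(M+8) = 0.5450^4 = 0.088224
The M+4 peak is largest (0.368950); scaling to 100 gives 11.6 : 55.7 : 100.0 : 79.9 : 23.9.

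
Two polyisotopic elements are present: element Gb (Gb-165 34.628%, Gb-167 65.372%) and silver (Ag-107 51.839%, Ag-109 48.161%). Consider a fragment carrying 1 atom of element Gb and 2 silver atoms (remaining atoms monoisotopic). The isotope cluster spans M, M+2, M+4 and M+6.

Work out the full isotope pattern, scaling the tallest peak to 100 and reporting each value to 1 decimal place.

Element Gb pattern (n=1): 0.34628 : 0.65372
Silver pattern (n=2): 0.26872819 : 0.49932362 : 0.23194819
Convolve the two distributions (both contribute in 2-u steps):
  M: 0.34628×0.26872819 = 0.093055
  M+2: 0.34628×0.49932362 + 0.65372×0.26872819 = 0.348579
  M+4: 0.34628×0.23194819 + 0.65372×0.49932362 = 0.406737
  M+6: 0.65372×0.23194819 = 0.151629
Scale to base peak (0.406737) = 100: 22.9 : 85.7 : 100.0 : 37.3

22.9 : 85.7 : 100.0 : 37.3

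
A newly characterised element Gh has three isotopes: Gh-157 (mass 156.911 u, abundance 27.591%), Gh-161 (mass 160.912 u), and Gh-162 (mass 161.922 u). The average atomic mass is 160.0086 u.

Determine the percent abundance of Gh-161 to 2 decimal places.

52.56%

The remaining 72.409% is split between Gh-161 (fraction x) and Gh-162 (fraction 0.72409 − x).
Substituting: 160.912x + 161.922(0.72409 − x) = 116.71528599
(160.912 − 161.922)x = -0.53081499  ⇒  x = 0.52556, y = 0.19853
Gh-161: 52.56%, Gh-162: 19.85%.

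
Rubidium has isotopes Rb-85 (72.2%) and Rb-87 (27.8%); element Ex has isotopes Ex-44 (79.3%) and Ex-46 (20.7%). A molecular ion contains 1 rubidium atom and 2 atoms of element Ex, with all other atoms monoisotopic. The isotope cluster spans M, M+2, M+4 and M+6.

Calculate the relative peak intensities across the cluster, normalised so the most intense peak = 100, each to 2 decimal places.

Rubidium pattern (n=1): 0.7220 : 0.2780
Element Ex pattern (n=2): 0.628849 : 0.328302 : 0.042849
Convolve the two distributions (both contribute in 2-u steps):
  M: 0.7220×0.628849 = 0.454029
  M+2: 0.7220×0.328302 + 0.2780×0.628849 = 0.411854
  M+4: 0.7220×0.042849 + 0.2780×0.328302 = 0.122205
  M+6: 0.2780×0.042849 = 0.011912
Scale to base peak (0.454029) = 100: 100.00 : 90.71 : 26.92 : 2.62

100.00 : 90.71 : 26.92 : 2.62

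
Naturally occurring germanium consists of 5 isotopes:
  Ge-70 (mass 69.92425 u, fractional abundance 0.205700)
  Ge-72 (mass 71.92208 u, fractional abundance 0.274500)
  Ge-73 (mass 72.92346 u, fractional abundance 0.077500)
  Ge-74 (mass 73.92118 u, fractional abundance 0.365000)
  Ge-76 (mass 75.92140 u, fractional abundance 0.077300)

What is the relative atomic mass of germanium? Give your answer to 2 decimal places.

72.63 u

The abundance-weighted mean is 0.205700 × 69.92425 + 0.274500 × 71.92208 + 0.077500 × 72.92346 + 0.365000 × 73.92118 + 0.077300 × 75.92140
= 14.383418 + 19.742611 + 5.651568 + 26.981231 + 5.868724 = 72.627552 u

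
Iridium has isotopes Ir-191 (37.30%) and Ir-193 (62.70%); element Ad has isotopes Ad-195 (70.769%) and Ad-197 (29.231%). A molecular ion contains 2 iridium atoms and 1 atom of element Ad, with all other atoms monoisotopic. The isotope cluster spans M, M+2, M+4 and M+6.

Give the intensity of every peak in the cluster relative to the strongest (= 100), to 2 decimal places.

23.73 : 89.58 : 100.00 : 27.69

Iridium pattern (n=2): 0.139129 : 0.467742 : 0.393129
Element Ad pattern (n=1): 0.70769 : 0.29231
Convolve the two distributions (both contribute in 2-u steps):
  M: 0.139129×0.70769 = 0.098460
  M+2: 0.139129×0.29231 + 0.467742×0.70769 = 0.371685
  M+4: 0.467742×0.29231 + 0.393129×0.70769 = 0.414939
  M+6: 0.393129×0.29231 = 0.114916
Scale to base peak (0.414939) = 100: 23.73 : 89.58 : 100.00 : 27.69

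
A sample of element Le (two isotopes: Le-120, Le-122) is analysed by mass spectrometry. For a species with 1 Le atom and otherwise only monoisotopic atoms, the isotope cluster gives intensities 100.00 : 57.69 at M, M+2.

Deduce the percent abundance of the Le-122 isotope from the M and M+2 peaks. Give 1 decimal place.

If p is the fraction of Le that is Le-120, then I(M+2)/I(M) = [C(1,1)·p^0·(1−p)] / p^1 = 1·(1−p)/p = 57.69/100.00 = 0.5769
(1−p)/p = 0.5769/1 = 0.5769  ⇒  p = 1/(1 + 0.5769) = 0.6342
Le-120: 63.4%, Le-122: 36.6%.

36.6%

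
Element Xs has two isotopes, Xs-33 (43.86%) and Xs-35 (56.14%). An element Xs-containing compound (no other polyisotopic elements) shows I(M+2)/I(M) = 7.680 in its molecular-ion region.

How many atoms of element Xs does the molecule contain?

6

The M+2/M ratio from n Xs atoms is n · q/p = n · 0.5614/0.4386.
n = 7.680 × 0.4386/0.5614 = 6.00 ≈ 6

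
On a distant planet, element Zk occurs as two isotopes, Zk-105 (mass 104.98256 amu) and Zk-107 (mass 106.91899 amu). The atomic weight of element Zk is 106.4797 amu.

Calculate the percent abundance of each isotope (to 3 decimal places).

Zk-105: 22.686%, Zk-107: 77.314%

Let x be the fractional abundance of Zk-105; then Zk-107 has abundance 1 − x.
104.98256·x + 106.91899·(1 − x) = 106.4797
(104.98256 − 106.91899)·x = 106.4797 − 106.91899
x = -0.43929 / -1.93643 = 0.22686 → 22.686% Zk-105, 77.314% Zk-107.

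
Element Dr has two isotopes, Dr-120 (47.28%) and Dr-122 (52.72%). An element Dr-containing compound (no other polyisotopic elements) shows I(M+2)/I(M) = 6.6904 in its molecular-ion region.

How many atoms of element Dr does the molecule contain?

The M+2/M ratio from n Dr atoms is n · q/p = n · 0.5272/0.4728.
n = 6.6904 × 0.4728/0.5272 = 6.00 ≈ 6

6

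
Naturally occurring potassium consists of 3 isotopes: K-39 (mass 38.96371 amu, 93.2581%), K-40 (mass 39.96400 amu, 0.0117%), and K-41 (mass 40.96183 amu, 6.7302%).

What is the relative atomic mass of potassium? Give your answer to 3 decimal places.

39.098 amu

The abundance-weighted mean is 0.932581 × 38.96371 + 0.000117 × 39.96400 + 0.067302 × 40.96183
= 36.336816 + 0.004676 + 2.756813 = 39.098305 amu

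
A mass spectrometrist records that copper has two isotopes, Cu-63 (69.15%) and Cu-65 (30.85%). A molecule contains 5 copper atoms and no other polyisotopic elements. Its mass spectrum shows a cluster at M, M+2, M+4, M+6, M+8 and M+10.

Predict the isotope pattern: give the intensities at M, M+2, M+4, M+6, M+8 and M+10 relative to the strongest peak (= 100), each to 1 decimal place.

Expanding (0.6915 + 0.3085)^5:
P(M) = 0.6915^5 = 0.158111
P(M+2) = 5 × 0.6915^4 × 0.3085^1 = 0.352691
P(M+4) = 10 × 0.6915^3 × 0.3085^2 = 0.314693
P(M+6) = 10 × 0.6915^2 × 0.3085^3 = 0.140394
P(M+8) = 5 × 0.6915^1 × 0.3085^4 = 0.031317
P(M+10) = 0.3085^5 = 0.002794
The M+2 peak is largest (0.352691); scaling to 100 gives 44.8 : 100.0 : 89.2 : 39.8 : 8.9 : 0.8.

44.8 : 100.0 : 89.2 : 39.8 : 8.9 : 0.8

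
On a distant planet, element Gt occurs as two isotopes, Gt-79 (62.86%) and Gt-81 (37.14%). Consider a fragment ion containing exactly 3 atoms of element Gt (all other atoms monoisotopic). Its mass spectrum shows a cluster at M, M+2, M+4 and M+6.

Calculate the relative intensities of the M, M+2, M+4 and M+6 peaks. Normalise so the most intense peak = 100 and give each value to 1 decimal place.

56.4 : 100.0 : 59.1 : 11.6

Each Gt atom is independently Gt-79 (p = 0.6286) or Gt-81 (q = 0.3714); the cluster is the binomial expansion (p + q)^3.
P(M) = 0.6286^3 = 0.248384
P(M+2) = 3 × 0.6286^2 × 0.3714^1 = 0.440263
P(M+4) = 3 × 0.6286^1 × 0.3714^2 = 0.260123
P(M+6) = 0.3714^3 = 0.051230
The M+2 peak is largest (0.440263); scaling to 100 gives 56.4 : 100.0 : 59.1 : 11.6.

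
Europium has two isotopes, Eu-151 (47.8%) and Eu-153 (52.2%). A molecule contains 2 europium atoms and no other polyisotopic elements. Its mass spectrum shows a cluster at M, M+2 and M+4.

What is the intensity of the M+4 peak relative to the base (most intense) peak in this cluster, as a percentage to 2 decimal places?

54.60%

(0.478 + 0.522)^2 gives M 0.2285, M+2 0.4990, M+4 0.2725; the largest is M+2.
P(M+2) = C(2,1) × 0.478^1 × 0.522^1 = 2 × 0.4780 × 0.5220 = 0.499032 (base)
P(M+4) = C(2,2) × 0.478^0 × 0.522^2 = 1 × 1.0000 × 0.272484 = 0.272484
Relative intensity = 0.272484 / 0.499032 × 100 = 54.60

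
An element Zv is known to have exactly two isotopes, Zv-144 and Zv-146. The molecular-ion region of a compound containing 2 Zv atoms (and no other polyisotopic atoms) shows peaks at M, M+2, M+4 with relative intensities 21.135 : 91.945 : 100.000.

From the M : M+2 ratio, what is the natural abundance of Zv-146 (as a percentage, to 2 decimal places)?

Write p for the Zv-144 fraction. I(M+2)/I(M) = [C(2,1)·p^1·(1−p)] / p^2 = 2·(1−p)/p = 91.945/21.135 = 4.3504
(1−p)/p = 4.3504/2 = 2.1752  ⇒  p = 1/(1 + 2.1752) = 0.3149
Zv-144: 31.49%, Zv-146: 68.51%.

68.51%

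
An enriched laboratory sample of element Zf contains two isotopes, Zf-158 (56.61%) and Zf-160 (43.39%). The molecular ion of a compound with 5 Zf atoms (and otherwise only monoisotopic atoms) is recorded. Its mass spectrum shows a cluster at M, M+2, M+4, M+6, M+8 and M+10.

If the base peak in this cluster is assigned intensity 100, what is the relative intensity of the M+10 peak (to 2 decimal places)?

4.50

Binomial terms of (0.5661 + 0.4339)^5: M 0.0581, M+2 0.2228, M+4 0.3416, M+6 0.2618, M+8 0.1003, M+10 0.0154 → M+4 is the base peak.
P(M+4) = C(5,2) × 0.5661^3 × 0.4339^2 = 10 × 0.18141762 × 0.18826921 = 0.341554 (base)
P(M+10) = C(5,5) × 0.5661^0 × 0.4339^5 = 1 × 1.0000 × 0.01537971 = 0.015380
Relative intensity = 0.015380 / 0.341554 × 100 = 4.50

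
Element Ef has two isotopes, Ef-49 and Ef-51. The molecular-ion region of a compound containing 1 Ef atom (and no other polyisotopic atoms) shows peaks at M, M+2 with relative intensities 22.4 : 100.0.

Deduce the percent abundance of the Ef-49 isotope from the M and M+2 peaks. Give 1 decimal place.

18.3%

Let p = fractional abundance of Ef-49. I(M+2)/I(M) = [C(1,1)·p^0·(1−p)] / p^1 = 1·(1−p)/p = 100.0/22.4 = 4.4643
(1−p)/p = 4.4643/1 = 4.4643  ⇒  p = 1/(1 + 4.4643) = 0.1830
Ef-49: 18.3%, Ef-51: 81.7%.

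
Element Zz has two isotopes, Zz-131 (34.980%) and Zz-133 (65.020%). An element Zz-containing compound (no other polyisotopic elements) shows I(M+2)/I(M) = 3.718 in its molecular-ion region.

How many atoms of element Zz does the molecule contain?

The M+2/M ratio from n Zz atoms is n · q/p = n · 0.65020/0.34980.
n = 3.718 × 0.34980/0.65020 = 2.00 ≈ 2

2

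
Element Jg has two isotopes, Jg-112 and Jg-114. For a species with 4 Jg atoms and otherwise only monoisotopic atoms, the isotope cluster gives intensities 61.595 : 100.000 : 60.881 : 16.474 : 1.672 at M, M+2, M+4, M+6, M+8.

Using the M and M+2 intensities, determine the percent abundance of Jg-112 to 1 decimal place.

Let p = fractional abundance of Jg-112. I(M+2)/I(M) = [C(4,1)·p^3·(1−p)] / p^4 = 4·(1−p)/p = 100.000/61.595 = 1.6235
(1−p)/p = 1.6235/4 = 0.4059  ⇒  p = 1/(1 + 0.4059) = 0.7113
Jg-112: 71.1%, Jg-114: 28.9%.

71.1%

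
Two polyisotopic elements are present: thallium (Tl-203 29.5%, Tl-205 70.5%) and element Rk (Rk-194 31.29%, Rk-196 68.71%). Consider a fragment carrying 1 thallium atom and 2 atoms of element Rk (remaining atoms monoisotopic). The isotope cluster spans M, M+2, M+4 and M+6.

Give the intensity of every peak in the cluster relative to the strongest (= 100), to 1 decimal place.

Thallium pattern (n=1): 0.2950 : 0.7050
Element Rk pattern (n=2): 0.09790641 : 0.42998718 : 0.47210641
Convolve the two distributions (both contribute in 2-u steps):
  M: 0.2950×0.09790641 = 0.028882
  M+2: 0.2950×0.42998718 + 0.7050×0.09790641 = 0.195870
  M+4: 0.2950×0.47210641 + 0.7050×0.42998718 = 0.442412
  M+6: 0.7050×0.47210641 = 0.332835
Scale to base peak (0.442412) = 100: 6.5 : 44.3 : 100.0 : 75.2

6.5 : 44.3 : 100.0 : 75.2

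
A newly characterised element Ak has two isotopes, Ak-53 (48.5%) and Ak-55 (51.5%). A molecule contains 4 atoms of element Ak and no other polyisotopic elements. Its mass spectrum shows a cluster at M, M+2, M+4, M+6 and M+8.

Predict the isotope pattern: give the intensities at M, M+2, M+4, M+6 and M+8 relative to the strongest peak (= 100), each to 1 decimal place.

The 4 Ak atoms are independent, so intensities follow the terms of (0.485 + 0.515)^4.
P(M) = 0.485^4 = 0.055331
P(M+2) = 4 × 0.485^3 × 0.515^1 = 0.235013
P(M+4) = 6 × 0.485^2 × 0.515^2 = 0.374325
P(M+6) = 4 × 0.485^1 × 0.515^3 = 0.264986
P(M+8) = 0.515^4 = 0.070344
The M+4 peak is largest (0.374325); scaling to 100 gives 14.8 : 62.8 : 100.0 : 70.8 : 18.8.

14.8 : 62.8 : 100.0 : 70.8 : 18.8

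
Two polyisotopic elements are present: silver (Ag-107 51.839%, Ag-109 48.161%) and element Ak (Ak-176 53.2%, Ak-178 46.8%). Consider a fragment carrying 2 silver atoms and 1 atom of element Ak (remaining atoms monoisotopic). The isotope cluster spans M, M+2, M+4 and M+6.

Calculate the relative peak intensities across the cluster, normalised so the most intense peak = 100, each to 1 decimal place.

Silver pattern (n=2): 0.26872819 : 0.49932362 : 0.23194819
Element Ak pattern (n=1): 0.5320 : 0.4680
Convolve the two distributions (both contribute in 2-u steps):
  M: 0.26872819×0.5320 = 0.142963
  M+2: 0.26872819×0.4680 + 0.49932362×0.5320 = 0.391405
  M+4: 0.49932362×0.4680 + 0.23194819×0.5320 = 0.357080
  M+6: 0.23194819×0.4680 = 0.108552
Scale to base peak (0.391405) = 100: 36.5 : 100.0 : 91.2 : 27.7

36.5 : 100.0 : 91.2 : 27.7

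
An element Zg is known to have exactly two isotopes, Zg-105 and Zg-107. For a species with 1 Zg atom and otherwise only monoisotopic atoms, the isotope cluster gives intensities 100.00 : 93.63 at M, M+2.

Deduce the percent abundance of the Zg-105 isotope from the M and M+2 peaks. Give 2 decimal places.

If p is the fraction of Zg that is Zg-105, then I(M+2)/I(M) = [C(1,1)·p^0·(1−p)] / p^1 = 1·(1−p)/p = 93.63/100.00 = 0.9363
(1−p)/p = 0.9363/1 = 0.9363  ⇒  p = 1/(1 + 0.9363) = 0.5164
Zg-105: 51.64%, Zg-107: 48.36%.

51.64%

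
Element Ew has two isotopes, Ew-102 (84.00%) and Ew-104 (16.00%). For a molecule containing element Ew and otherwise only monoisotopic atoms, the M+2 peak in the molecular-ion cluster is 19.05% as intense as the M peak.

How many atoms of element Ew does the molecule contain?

1

The M+2/M ratio from n Ew atoms is n · q/p = n · 0.1600/0.8400.
n = 0.1905 × 0.8400/0.1600 = 1.00 ≈ 1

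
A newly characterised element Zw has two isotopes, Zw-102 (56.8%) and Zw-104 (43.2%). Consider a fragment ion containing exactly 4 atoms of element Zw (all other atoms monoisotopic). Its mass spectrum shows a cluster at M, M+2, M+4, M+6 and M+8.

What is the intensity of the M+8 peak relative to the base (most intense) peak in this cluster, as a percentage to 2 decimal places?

(0.568 + 0.432)^4 gives M 0.1041, M+2 0.3167, M+4 0.3613, M+6 0.1832, M+8 0.0348; the largest is M+4.
P(M+4) = C(4,2) × 0.568^2 × 0.432^2 = 6 × 0.322624 × 0.186624 = 0.361256 (base)
P(M+8) = C(4,4) × 0.568^0 × 0.432^4 = 1 × 1.0000 × 0.03482852 = 0.034829
Relative intensity = 0.034829 / 0.361256 × 100 = 9.64

9.64%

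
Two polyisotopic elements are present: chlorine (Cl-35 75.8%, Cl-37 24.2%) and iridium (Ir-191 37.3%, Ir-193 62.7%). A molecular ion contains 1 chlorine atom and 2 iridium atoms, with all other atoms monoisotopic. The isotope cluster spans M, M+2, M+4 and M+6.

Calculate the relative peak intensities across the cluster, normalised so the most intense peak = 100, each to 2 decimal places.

25.65 : 94.41 : 100.00 : 23.14

Chlorine pattern (n=1): 0.7580 : 0.2420
Iridium pattern (n=2): 0.139129 : 0.467742 : 0.393129
Convolve the two distributions (both contribute in 2-u steps):
  M: 0.7580×0.139129 = 0.105460
  M+2: 0.7580×0.467742 + 0.2420×0.139129 = 0.388218
  M+4: 0.7580×0.393129 + 0.2420×0.467742 = 0.411185
  M+6: 0.2420×0.393129 = 0.095137
Scale to base peak (0.411185) = 100: 25.65 : 94.41 : 100.00 : 23.14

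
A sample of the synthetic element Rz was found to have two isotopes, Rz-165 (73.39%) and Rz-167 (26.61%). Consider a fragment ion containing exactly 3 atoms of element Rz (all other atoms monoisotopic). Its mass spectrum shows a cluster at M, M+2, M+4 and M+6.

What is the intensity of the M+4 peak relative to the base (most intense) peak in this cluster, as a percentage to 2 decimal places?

(0.7339 + 0.2661)^3 gives M 0.3953, M+2 0.4300, M+4 0.1559, M+6 0.0188; the largest is M+2.
P(M+2) = C(3,1) × 0.7339^2 × 0.2661^1 = 3 × 0.53860921 × 0.2661 = 0.429972 (base)
P(M+4) = C(3,2) × 0.7339^1 × 0.2661^2 = 3 × 0.7339 × 0.07080921 = 0.155901
Relative intensity = 0.155901 / 0.429972 × 100 = 36.26

36.26%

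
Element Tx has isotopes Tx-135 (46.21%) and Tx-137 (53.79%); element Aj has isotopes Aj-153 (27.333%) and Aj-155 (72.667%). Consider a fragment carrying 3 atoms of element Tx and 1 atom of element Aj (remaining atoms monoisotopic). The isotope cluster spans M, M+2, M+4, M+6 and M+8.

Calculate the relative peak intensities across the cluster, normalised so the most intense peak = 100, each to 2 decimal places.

Element Tx pattern (n=3): 0.09867518 : 0.3445837 : 0.40110707 : 0.15563405
Element Aj pattern (n=1): 0.27333 : 0.72667
Convolve the two distributions (both contribute in 2-u steps):
  M: 0.09867518×0.27333 = 0.026971
  M+2: 0.09867518×0.72667 + 0.3445837×0.27333 = 0.165889
  M+4: 0.3445837×0.72667 + 0.40110707×0.27333 = 0.360033
  M+6: 0.40110707×0.72667 + 0.15563405×0.27333 = 0.334012
  M+8: 0.15563405×0.72667 = 0.113095
Scale to base peak (0.360033) = 100: 7.49 : 46.08 : 100.00 : 92.77 : 31.41

7.49 : 46.08 : 100.00 : 92.77 : 31.41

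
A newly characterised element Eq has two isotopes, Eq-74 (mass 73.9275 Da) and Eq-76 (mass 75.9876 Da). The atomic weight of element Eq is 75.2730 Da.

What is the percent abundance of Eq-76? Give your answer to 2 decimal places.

Writing the weighted mean with unknown fraction x of Eq-74:
73.9275·x + 75.9876·(1 − x) = 75.2730
(73.9275 − 75.9876)·x = 75.2730 − 75.9876
x = -0.7146 / -2.0601 = 0.34688 → 34.69% Eq-74, 65.31% Eq-76.

65.31%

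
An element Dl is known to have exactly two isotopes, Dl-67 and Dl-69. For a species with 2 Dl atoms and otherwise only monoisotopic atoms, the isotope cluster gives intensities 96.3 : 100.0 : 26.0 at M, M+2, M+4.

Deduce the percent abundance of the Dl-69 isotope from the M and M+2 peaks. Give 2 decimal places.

34.18%

Let p = fractional abundance of Dl-67. I(M+2)/I(M) = [C(2,1)·p^1·(1−p)] / p^2 = 2·(1−p)/p = 100.0/96.3 = 1.0384
(1−p)/p = 1.0384/2 = 0.5192  ⇒  p = 1/(1 + 0.5192) = 0.6582
Dl-67: 65.82%, Dl-69: 34.18%.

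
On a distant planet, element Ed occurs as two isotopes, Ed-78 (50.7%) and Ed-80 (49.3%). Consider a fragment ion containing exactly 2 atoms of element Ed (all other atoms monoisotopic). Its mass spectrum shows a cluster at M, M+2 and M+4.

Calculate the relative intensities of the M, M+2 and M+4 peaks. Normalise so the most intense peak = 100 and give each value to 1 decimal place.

Expanding (0.507 + 0.493)^2:
P(M) = 0.507^2 = 0.257049
P(M+2) = 2 × 0.507^1 × 0.493^1 = 0.499902
P(M+4) = 0.493^2 = 0.243049
The M+2 peak is largest (0.499902); scaling to 100 gives 51.4 : 100.0 : 48.6.

51.4 : 100.0 : 48.6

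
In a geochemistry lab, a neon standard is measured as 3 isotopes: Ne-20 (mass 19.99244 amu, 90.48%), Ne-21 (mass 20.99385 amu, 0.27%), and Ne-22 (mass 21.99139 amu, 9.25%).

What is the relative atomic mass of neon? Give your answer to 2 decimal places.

Ar = Σ fᵢ·mᵢ = 0.9048 × 19.99244 + 0.0027 × 20.99385 + 0.0925 × 21.99139
= 18.089160 + 0.056683 + 2.034204 = 20.180047 amu

20.18 amu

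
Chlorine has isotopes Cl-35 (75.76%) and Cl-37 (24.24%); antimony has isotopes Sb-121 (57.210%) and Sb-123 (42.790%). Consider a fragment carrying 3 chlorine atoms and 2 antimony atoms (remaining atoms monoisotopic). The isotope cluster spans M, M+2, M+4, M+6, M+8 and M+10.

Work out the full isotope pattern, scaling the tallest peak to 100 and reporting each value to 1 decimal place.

40.7 : 100.0 : 93.8 : 41.9 : 9.0 : 0.7

Chlorine pattern (n=3): 0.4348304 : 0.41738208 : 0.13354464 : 0.01424288
Antimony pattern (n=2): 0.32729841 : 0.48960318 : 0.18309841
Convolve the two distributions (both contribute in 2-u steps):
  M: 0.4348304×0.32729841 = 0.142319
  M+2: 0.4348304×0.48960318 + 0.41738208×0.32729841 = 0.349503
  M+4: 0.4348304×0.18309841 + 0.41738208×0.48960318 + 0.13354464×0.32729841 = 0.327677
  M+6: 0.41738208×0.18309841 + 0.13354464×0.48960318 + 0.01424288×0.32729841 = 0.146468
  M+8: 0.13354464×0.18309841 + 0.01424288×0.48960318 = 0.031425
  M+10: 0.01424288×0.18309841 = 0.002608
Scale to base peak (0.349503) = 100: 40.7 : 100.0 : 93.8 : 41.9 : 9.0 : 0.7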